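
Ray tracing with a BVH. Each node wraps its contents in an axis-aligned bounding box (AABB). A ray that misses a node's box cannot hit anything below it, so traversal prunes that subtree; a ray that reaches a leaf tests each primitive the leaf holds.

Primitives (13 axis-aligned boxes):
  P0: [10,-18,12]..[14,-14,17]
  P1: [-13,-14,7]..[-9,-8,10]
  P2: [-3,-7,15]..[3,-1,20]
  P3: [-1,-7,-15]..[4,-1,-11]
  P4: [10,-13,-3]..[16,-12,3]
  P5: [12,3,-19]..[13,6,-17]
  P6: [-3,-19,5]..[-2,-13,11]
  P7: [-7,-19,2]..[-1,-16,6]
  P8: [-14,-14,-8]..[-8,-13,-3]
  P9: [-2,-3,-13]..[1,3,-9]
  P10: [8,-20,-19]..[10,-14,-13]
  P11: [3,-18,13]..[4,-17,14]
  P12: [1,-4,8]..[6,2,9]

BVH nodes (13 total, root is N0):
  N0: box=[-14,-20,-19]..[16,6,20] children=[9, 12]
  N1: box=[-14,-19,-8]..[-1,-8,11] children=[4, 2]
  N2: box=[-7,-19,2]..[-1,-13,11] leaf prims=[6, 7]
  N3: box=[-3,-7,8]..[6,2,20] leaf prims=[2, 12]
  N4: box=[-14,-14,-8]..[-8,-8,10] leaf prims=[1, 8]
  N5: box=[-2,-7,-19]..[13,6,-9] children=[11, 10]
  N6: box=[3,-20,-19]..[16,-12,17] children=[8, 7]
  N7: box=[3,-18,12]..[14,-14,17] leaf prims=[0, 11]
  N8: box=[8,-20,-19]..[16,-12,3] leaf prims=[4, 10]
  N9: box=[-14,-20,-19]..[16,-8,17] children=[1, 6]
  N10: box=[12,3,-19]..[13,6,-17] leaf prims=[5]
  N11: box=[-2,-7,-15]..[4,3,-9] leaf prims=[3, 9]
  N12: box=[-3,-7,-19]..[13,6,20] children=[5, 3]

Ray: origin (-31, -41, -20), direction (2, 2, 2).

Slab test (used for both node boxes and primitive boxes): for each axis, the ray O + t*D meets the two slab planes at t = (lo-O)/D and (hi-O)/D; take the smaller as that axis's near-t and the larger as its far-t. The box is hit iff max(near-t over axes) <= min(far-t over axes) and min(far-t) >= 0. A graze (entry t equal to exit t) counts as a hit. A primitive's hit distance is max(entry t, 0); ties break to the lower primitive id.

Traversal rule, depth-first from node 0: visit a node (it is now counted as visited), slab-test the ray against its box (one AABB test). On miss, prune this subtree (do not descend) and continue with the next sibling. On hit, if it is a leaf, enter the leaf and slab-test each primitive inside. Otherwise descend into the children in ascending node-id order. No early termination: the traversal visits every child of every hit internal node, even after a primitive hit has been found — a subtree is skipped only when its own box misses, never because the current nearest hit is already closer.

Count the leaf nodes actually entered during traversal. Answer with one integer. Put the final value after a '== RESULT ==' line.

Trace the traversal:
N0 x:[17/2,47/2] y:[21/2,47/2] z:[1/2,20] -> hit [21/2,20], descend [9, 12]
  N9 x:[17/2,47/2] y:[21/2,33/2] z:[1/2,37/2] -> hit [21/2,33/2], descend [1, 6]
    N1 x:[17/2,15] y:[11,33/2] z:[6,31/2] -> hit [11,15], descend [2, 4]
      N2 x:[12,15] y:[11,14] z:[11,31/2] -> hit [12,14] leaf, test {P6@t=14, P7@t=12}
      N4 x:[17/2,23/2] y:[27/2,33/2] z:[6,15] -> miss, prune
    N6 x:[17,47/2] y:[21/2,29/2] z:[1/2,37/2] -> miss, prune
  N12 x:[14,22] y:[17,47/2] z:[1/2,20] -> hit [17,20], descend [3, 5]
    N3 x:[14,37/2] y:[17,43/2] z:[14,20] -> hit [17,37/2] leaf, test {P2(miss), P12(miss)}
    N5 x:[29/2,22] y:[17,47/2] z:[1/2,11/2] -> miss, prune

Visited [0, 9, 1, 2, 4, 6, 12, 3, 5]. Tests: 9 box, 2 leaf. Nearest: P7.

== RESULT ==
2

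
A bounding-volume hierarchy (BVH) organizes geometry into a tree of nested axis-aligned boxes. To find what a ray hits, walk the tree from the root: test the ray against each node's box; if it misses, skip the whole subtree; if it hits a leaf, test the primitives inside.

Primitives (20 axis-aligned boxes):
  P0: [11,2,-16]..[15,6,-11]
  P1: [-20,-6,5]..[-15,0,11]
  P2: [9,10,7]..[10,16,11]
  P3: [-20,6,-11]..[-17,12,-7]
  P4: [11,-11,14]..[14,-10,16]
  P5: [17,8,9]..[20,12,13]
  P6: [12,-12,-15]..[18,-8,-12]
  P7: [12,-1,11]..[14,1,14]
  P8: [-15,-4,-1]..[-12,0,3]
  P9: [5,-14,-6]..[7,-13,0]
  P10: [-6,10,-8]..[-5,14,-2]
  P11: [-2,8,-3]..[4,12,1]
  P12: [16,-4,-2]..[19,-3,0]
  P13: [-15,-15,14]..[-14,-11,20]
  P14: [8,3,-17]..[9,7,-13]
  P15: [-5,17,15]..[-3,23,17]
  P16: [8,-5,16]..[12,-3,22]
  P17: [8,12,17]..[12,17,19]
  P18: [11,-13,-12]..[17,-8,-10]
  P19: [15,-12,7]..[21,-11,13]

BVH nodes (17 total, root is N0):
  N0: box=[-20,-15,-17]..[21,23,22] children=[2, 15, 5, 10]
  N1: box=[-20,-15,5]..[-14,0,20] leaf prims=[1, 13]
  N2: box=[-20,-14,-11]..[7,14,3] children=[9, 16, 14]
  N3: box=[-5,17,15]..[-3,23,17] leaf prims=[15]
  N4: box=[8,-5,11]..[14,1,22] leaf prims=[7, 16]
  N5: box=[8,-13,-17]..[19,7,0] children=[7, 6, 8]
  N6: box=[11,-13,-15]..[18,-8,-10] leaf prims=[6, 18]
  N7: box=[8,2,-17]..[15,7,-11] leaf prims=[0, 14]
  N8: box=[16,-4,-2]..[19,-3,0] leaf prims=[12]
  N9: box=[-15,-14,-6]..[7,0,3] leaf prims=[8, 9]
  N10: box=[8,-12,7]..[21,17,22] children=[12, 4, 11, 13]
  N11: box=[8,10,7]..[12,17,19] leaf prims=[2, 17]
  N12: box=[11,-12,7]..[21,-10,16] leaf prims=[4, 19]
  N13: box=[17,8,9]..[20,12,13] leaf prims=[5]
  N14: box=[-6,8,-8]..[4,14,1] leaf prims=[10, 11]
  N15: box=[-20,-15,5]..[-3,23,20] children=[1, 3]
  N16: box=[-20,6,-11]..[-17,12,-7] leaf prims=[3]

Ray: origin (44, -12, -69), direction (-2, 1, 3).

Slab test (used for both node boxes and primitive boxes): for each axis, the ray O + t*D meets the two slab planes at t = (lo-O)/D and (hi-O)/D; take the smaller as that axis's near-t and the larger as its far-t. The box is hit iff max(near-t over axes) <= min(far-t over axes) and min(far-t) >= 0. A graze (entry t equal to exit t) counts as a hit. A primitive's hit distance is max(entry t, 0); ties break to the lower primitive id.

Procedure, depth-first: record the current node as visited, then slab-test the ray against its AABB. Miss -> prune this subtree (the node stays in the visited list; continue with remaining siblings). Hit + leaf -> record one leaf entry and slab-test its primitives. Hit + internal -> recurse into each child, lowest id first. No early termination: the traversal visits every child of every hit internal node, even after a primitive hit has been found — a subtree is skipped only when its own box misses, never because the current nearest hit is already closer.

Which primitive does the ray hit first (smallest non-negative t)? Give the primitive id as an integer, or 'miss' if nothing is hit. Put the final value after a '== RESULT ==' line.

Trace the traversal:
N0 x:[23/2,32] y:[-3,35] z:[52/3,91/3] -> hit [52/3,91/3], descend [2, 5, 10, 15]
  N2 x:[37/2,32] y:[-2,26] z:[58/3,24] -> hit [58/3,24], descend [9, 14, 16]
    N9 x:[37/2,59/2] y:[-2,12] z:[21,24] -> miss, prune
    N14 x:[20,25] y:[20,26] z:[61/3,70/3] -> hit [61/3,70/3] leaf, test {P10(miss), P11@t=22}
    N16 x:[61/2,32] y:[18,24] z:[58/3,62/3] -> miss, prune
  N5 x:[25/2,18] y:[-1,19] z:[52/3,23] -> hit [52/3,18], descend [6, 7, 8]
    N6 x:[13,33/2] y:[-1,4] z:[18,59/3] -> miss, prune
    N7 x:[29/2,18] y:[14,19] z:[52/3,58/3] -> hit [52/3,18] leaf, test {P0(miss), P14@t=35/2}
    N8 x:[25/2,14] y:[8,9] z:[67/3,23] -> miss, prune
  N10 x:[23/2,18] y:[0,29] z:[76/3,91/3] -> miss, prune
  N15 x:[47/2,32] y:[-3,35] z:[74/3,89/3] -> hit [74/3,89/3], descend [1, 3]
    N1 x:[29,32] y:[-3,12] z:[74/3,89/3] -> miss, prune
    N3 x:[47/2,49/2] y:[29,35] z:[28,86/3] -> miss, prune

Summary -> nodes [0, 2, 9, 14, 16, 5, 6, 7, 8, 10, 15, 1, 3]; box-tests=13; leaf-entries=2; first=P14

== RESULT ==
14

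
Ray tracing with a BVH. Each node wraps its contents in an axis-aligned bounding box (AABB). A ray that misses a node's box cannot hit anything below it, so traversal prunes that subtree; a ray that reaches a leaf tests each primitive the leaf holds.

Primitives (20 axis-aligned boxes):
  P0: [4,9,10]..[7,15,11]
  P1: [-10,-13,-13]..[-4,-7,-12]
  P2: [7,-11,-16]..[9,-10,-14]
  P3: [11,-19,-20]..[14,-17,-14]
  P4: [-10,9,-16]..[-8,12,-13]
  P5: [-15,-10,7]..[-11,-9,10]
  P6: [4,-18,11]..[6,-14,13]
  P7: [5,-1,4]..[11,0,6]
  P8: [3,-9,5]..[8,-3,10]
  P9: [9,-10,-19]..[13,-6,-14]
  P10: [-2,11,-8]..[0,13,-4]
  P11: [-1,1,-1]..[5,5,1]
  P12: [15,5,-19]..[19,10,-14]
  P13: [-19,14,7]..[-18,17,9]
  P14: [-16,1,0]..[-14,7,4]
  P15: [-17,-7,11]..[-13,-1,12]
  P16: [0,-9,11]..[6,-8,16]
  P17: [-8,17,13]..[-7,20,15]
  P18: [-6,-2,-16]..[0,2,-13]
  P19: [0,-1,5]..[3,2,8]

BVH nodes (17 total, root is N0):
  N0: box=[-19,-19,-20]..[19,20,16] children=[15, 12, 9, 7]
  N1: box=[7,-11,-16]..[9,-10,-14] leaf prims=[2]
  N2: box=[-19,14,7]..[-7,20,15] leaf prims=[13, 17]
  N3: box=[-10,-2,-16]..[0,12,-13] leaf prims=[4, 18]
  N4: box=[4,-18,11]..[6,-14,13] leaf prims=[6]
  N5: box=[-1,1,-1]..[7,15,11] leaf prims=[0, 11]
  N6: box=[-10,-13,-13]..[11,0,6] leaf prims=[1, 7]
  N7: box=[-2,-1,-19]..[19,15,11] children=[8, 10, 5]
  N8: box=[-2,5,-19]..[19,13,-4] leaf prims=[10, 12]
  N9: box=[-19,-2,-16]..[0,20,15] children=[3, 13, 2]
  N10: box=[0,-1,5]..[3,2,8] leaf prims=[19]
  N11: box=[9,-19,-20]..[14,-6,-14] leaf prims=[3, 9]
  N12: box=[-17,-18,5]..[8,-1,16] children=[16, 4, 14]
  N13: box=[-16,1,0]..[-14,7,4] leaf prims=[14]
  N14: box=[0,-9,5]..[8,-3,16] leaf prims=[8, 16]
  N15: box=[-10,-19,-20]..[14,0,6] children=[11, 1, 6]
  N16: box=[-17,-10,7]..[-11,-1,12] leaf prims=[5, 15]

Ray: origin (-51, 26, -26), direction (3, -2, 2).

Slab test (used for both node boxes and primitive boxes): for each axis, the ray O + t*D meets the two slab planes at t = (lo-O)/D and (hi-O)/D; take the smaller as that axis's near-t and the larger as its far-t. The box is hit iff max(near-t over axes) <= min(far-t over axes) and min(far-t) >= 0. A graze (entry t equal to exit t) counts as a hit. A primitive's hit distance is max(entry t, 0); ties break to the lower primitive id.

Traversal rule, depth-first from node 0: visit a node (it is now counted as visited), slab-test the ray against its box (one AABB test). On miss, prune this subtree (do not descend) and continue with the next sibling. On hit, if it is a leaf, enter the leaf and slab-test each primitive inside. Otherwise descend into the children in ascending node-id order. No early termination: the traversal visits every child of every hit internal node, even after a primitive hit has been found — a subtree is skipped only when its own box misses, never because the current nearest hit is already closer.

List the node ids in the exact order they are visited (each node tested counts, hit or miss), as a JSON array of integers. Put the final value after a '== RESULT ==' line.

Traverse from the root:
N0 x:[32/3,70/3] y:[3,45/2] z:[3,21] -> hit [32/3,21], descend [7, 9, 12, 15]
  N7 x:[49/3,70/3] y:[11/2,27/2] z:[7/2,37/2] -> miss, prune
  N9 x:[32/3,17] y:[3,14] z:[5,41/2] -> hit [32/3,14], descend [2, 3, 13]
    N2 x:[32/3,44/3] y:[3,6] z:[33/2,41/2] -> miss, prune
    N3 x:[41/3,17] y:[7,14] z:[5,13/2] -> miss, prune
    N13 x:[35/3,37/3] y:[19/2,25/2] z:[13,15] -> miss, prune
  N12 x:[34/3,59/3] y:[27/2,22] z:[31/2,21] -> hit [31/2,59/3], descend [4, 14, 16]
    N4 x:[55/3,19] y:[20,22] z:[37/2,39/2] -> miss, prune
    N14 x:[17,59/3] y:[29/2,35/2] z:[31/2,21] -> hit [17,35/2] leaf, test {P8(miss), P16(miss)}
    N16 x:[34/3,40/3] y:[27/2,18] z:[33/2,19] -> miss, prune
  N15 x:[41/3,65/3] y:[13,45/2] z:[3,16] -> hit [41/3,16], descend [1, 6, 11]
    N1 x:[58/3,20] y:[18,37/2] z:[5,6] -> miss, prune
    N6 x:[41/3,62/3] y:[13,39/2] z:[13/2,16] -> hit [41/3,16] leaf, test {P1(miss), P7(miss)}
    N11 x:[20,65/3] y:[16,45/2] z:[3,6] -> miss, prune

14 AABB tests over nodes [0, 7, 9, 2, 3, 13, 12, 4, 14, 16, 15, 1, 6, 11]; 2 leaves entered; closest miss.

== RESULT ==
[0, 7, 9, 2, 3, 13, 12, 4, 14, 16, 15, 1, 6, 11]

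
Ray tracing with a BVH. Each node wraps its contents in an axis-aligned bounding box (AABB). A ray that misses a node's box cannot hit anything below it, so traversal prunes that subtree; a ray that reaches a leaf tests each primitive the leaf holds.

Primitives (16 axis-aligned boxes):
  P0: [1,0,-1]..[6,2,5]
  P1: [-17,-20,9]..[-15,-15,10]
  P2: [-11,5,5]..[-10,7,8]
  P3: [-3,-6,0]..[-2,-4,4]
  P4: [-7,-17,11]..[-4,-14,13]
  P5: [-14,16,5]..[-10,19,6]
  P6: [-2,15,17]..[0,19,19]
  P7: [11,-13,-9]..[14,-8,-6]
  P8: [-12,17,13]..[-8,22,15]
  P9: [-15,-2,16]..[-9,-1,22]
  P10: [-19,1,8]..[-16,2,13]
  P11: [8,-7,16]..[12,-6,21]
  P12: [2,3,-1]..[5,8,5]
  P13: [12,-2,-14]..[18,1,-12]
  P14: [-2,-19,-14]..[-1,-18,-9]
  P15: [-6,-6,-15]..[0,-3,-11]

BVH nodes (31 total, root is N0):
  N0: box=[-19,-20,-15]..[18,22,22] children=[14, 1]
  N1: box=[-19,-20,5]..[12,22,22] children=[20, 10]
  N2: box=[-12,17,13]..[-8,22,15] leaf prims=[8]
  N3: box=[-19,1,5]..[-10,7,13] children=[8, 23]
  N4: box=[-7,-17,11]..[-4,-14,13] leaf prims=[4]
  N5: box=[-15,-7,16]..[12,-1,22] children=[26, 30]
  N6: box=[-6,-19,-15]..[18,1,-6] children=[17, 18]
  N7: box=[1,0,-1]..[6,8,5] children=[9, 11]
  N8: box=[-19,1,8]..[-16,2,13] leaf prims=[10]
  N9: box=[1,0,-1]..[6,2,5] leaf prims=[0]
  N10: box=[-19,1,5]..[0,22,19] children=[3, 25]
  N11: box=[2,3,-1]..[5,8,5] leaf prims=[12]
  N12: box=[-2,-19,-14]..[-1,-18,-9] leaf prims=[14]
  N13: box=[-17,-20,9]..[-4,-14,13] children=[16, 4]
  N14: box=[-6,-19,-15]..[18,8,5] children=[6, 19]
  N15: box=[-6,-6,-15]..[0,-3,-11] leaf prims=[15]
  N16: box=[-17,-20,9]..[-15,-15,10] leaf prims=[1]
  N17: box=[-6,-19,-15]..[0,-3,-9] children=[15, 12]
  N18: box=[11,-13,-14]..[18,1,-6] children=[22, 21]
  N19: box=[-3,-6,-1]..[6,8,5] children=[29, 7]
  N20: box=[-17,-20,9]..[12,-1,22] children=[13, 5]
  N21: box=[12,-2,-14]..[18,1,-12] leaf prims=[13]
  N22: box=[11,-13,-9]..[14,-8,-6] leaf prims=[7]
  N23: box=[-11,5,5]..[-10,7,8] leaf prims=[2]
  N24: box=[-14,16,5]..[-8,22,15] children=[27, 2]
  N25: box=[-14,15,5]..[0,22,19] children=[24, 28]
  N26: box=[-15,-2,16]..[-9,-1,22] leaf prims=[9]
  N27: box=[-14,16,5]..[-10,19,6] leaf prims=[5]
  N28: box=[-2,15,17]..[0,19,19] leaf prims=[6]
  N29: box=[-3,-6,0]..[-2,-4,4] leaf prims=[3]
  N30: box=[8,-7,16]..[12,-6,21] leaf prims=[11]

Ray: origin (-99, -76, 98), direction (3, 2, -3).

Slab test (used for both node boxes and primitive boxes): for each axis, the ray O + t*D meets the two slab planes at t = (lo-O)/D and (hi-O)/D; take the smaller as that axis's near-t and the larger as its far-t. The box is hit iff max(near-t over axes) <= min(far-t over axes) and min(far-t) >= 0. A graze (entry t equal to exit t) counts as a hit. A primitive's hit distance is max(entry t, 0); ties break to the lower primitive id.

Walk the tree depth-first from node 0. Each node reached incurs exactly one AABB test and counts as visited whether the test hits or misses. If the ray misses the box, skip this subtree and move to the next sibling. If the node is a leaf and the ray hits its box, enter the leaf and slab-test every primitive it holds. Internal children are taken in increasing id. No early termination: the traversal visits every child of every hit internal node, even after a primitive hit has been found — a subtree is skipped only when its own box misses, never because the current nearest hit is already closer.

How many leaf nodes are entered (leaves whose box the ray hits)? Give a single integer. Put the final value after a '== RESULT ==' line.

Traverse from the root:
N0 x:[80/3,39] y:[28,49] z:[76/3,113/3] -> hit [28,113/3], descend [1, 14]
  N1 x:[80/3,37] y:[28,49] z:[76/3,31] -> hit [28,31], descend [10, 20]
    N10 x:[80/3,33] y:[77/2,49] z:[79/3,31] -> miss, prune
    N20 x:[82/3,37] y:[28,75/2] z:[76/3,89/3] -> hit [28,89/3], descend [5, 13]
      N5 x:[28,37] y:[69/2,75/2] z:[76/3,82/3] -> miss, prune
      N13 x:[82/3,95/3] y:[28,31] z:[85/3,89/3] -> hit [85/3,89/3], descend [4, 16]
        N4 x:[92/3,95/3] y:[59/2,31] z:[85/3,29] -> miss, prune
        N16 x:[82/3,28] y:[28,61/2] z:[88/3,89/3] -> miss, prune
  N14 x:[31,39] y:[57/2,42] z:[31,113/3] -> hit [31,113/3], descend [6, 19]
    N6 x:[31,39] y:[57/2,77/2] z:[104/3,113/3] -> hit [104/3,113/3], descend [17, 18]
      N17 x:[31,33] y:[57/2,73/2] z:[107/3,113/3] -> miss, prune
      N18 x:[110/3,39] y:[63/2,77/2] z:[104/3,112/3] -> hit [110/3,112/3], descend [21, 22]
        N21 x:[37,39] y:[37,77/2] z:[110/3,112/3] -> hit [37,112/3] leaf, test {P13@t=37}
        N22 x:[110/3,113/3] y:[63/2,34] z:[104/3,107/3] -> miss, prune
    N19 x:[32,35] y:[35,42] z:[31,33] -> miss, prune

Summary -> nodes [0, 1, 10, 20, 5, 13, 4, 16, 14, 6, 17, 18, 21, 22, 19]; box-tests=15; leaf-entries=1; first=P13

== RESULT ==
1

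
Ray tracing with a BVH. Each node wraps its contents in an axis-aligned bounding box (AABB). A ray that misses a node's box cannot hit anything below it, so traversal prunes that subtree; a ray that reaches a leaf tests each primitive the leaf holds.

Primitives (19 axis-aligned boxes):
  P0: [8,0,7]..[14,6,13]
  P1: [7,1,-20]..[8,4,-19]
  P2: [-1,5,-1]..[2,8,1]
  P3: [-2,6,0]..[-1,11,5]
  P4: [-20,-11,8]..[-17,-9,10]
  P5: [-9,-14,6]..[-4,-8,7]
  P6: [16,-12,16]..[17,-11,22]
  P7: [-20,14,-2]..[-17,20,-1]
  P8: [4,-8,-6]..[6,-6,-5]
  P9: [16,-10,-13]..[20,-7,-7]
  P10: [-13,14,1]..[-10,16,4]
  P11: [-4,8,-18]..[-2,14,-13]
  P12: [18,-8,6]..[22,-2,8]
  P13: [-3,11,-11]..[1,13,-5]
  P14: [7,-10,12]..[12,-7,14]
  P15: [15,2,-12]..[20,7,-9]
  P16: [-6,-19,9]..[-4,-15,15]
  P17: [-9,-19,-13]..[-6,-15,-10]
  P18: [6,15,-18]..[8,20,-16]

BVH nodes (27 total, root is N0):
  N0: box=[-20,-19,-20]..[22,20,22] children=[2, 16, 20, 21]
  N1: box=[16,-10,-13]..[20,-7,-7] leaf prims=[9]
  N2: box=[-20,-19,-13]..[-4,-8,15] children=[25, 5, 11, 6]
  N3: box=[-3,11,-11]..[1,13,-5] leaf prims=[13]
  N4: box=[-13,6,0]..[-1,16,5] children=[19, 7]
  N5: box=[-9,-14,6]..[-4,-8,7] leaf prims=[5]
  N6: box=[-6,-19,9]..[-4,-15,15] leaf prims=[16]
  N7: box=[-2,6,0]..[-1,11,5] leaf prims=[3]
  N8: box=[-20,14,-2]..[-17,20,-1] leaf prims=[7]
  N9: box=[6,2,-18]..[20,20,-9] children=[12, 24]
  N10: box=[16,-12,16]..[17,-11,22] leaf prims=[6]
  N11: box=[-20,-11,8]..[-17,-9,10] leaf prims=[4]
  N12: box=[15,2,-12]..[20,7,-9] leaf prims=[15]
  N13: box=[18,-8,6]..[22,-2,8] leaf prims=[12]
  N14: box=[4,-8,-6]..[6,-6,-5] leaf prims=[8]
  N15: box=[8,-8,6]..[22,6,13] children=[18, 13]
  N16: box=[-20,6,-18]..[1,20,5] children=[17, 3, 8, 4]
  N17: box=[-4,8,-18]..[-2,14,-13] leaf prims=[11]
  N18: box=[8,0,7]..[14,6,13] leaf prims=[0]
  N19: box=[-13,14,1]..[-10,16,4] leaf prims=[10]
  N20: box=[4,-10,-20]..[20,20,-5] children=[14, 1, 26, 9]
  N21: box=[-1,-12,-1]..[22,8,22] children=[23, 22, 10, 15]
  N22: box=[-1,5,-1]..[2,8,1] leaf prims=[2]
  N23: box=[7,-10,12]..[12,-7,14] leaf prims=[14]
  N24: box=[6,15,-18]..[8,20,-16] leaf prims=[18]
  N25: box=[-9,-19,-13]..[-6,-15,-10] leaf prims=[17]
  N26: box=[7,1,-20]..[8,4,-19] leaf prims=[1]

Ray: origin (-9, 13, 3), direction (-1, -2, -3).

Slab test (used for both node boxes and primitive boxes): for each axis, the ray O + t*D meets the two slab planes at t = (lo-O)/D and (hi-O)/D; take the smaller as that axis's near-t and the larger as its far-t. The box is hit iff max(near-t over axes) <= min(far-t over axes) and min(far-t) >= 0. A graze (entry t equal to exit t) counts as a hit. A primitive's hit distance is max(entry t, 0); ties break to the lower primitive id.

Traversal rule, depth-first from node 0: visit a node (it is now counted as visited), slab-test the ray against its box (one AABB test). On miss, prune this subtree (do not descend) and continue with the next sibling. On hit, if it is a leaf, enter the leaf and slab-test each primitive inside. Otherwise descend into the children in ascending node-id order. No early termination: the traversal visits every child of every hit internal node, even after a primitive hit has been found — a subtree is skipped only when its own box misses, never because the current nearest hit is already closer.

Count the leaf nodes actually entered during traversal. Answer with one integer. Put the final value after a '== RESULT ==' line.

Traverse from the root:
N0 x:[-31,11] y:[-7/2,16] z:[-19/3,23/3] -> hit [-7/2,23/3], descend [2, 16, 20, 21]
  N2 x:[-5,11] y:[21/2,16] z:[-4,16/3] -> miss, prune
  N16 x:[-10,11] y:[-7/2,7/2] z:[-2/3,7] -> hit [-2/3,7/2], descend [3, 4, 8, 17]
    N3 x:[-10,-6] y:[0,1] z:[8/3,14/3] -> miss, prune
    N4 x:[-8,4] y:[-3/2,7/2] z:[-2/3,1] -> hit [-2/3,1], descend [7, 19]
      N7 x:[-8,-7] y:[1,7/2] z:[-2/3,1] -> miss, prune
      N19 x:[1,4] y:[-3/2,-1/2] z:[-1/3,2/3] -> miss, prune
    N8 x:[8,11] y:[-7/2,-1/2] z:[4/3,5/3] -> miss, prune
    N17 x:[-7,-5] y:[-1/2,5/2] z:[16/3,7] -> miss, prune
  N20 x:[-29,-13] y:[-7/2,23/2] z:[8/3,23/3] -> miss, prune
  N21 x:[-31,-8] y:[5/2,25/2] z:[-19/3,4/3] -> miss, prune

11 AABB tests over nodes [0, 2, 16, 3, 4, 7, 19, 8, 17, 20, 21]; 0 leaves entered; closest miss.

== RESULT ==
0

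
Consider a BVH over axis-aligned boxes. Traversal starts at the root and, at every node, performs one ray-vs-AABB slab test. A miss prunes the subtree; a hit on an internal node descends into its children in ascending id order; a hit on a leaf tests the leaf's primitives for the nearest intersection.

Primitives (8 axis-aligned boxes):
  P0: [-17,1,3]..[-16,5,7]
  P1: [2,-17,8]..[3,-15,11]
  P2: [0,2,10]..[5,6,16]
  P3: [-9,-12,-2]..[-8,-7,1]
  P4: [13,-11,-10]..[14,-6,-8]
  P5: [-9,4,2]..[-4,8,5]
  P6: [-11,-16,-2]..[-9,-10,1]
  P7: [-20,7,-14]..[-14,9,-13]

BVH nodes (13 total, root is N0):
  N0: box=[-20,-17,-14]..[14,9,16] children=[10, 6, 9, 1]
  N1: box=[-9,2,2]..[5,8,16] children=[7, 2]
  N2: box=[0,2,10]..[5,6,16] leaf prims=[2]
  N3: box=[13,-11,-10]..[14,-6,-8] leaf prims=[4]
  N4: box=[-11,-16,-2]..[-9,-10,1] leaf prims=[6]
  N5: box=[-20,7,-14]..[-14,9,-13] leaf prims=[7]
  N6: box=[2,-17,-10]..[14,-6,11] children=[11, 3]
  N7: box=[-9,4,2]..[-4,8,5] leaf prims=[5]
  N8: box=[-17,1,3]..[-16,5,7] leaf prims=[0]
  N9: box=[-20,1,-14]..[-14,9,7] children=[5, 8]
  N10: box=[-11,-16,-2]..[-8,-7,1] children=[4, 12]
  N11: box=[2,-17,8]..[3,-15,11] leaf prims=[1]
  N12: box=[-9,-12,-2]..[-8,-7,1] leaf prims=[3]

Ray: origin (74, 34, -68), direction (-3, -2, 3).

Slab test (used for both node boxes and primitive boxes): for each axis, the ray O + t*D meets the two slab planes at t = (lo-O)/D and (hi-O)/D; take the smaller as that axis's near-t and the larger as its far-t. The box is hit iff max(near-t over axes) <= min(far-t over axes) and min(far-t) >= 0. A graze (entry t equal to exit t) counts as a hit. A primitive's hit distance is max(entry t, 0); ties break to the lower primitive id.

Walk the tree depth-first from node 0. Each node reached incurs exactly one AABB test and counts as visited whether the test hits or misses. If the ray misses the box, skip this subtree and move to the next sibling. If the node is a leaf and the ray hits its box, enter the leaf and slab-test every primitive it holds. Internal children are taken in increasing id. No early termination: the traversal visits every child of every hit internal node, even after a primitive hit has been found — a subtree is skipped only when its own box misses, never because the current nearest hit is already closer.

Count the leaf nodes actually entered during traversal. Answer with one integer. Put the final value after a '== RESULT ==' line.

Walk:
N0 x:[20,94/3] y:[25/2,51/2] z:[18,28] -> hit [20,51/2], descend [1, 6, 9, 10]
  N1 x:[23,83/3] y:[13,16] z:[70/3,28] -> miss, prune
  N6 x:[20,24] y:[20,51/2] z:[58/3,79/3] -> hit [20,24], descend [3, 11]
    N3 x:[20,61/3] y:[20,45/2] z:[58/3,20] -> hit [20,20] leaf, test {P4@t=20}
    N11 x:[71/3,24] y:[49/2,51/2] z:[76/3,79/3] -> miss, prune
  N9 x:[88/3,94/3] y:[25/2,33/2] z:[18,25] -> miss, prune
  N10 x:[82/3,85/3] y:[41/2,25] z:[22,23] -> miss, prune

order=[0, 1, 6, 3, 11, 9, 10]  |boxes|=7  |leaves|=1  hit=P4

== RESULT ==
1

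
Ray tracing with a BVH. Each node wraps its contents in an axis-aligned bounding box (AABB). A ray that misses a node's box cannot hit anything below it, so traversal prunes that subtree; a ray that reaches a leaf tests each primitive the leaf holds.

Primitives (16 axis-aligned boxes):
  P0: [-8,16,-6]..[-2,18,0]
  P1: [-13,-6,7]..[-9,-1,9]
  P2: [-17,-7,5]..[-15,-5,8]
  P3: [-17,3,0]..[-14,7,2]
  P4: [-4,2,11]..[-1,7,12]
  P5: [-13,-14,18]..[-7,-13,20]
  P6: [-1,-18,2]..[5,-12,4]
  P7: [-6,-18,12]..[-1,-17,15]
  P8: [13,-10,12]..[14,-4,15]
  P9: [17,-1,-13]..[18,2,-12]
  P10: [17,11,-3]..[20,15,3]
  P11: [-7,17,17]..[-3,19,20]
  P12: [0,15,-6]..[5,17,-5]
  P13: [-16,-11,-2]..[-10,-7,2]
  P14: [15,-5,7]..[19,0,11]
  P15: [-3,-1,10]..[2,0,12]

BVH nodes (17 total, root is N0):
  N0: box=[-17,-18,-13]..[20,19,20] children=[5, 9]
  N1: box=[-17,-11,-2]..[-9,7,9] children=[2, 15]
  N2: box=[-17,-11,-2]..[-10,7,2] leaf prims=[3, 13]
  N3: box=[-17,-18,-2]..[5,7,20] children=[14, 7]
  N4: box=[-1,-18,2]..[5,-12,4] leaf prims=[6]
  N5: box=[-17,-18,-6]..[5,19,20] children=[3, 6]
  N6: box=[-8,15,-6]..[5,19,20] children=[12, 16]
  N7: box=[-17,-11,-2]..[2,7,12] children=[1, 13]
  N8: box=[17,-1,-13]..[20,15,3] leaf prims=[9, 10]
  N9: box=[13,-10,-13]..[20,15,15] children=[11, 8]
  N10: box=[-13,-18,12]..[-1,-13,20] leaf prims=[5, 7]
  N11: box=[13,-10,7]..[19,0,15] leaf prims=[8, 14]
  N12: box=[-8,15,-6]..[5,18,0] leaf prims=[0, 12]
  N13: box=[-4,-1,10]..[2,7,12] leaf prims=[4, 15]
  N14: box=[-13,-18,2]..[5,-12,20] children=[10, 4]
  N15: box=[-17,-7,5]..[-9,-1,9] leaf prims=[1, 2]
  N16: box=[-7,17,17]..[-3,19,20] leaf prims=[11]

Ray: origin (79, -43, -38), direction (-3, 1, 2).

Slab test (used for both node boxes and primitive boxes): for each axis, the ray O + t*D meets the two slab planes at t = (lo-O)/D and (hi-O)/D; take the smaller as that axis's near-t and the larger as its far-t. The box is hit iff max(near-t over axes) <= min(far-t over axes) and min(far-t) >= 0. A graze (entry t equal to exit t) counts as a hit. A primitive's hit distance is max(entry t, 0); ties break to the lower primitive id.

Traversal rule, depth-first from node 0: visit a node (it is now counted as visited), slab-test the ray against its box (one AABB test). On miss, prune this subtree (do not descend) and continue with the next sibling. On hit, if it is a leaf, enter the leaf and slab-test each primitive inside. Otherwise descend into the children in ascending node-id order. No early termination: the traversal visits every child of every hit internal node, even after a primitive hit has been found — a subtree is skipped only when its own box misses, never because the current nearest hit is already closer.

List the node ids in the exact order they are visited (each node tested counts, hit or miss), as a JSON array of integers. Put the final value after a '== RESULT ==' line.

Walk:
N0 x:[59/3,32] y:[25,62] z:[25/2,29] -> hit [25,29], descend [5, 9]
  N5 x:[74/3,32] y:[25,62] z:[16,29] -> hit [25,29], descend [3, 6]
    N3 x:[74/3,32] y:[25,50] z:[18,29] -> hit [25,29], descend [7, 14]
      N7 x:[77/3,32] y:[32,50] z:[18,25] -> miss, prune
      N14 x:[74/3,92/3] y:[25,31] z:[20,29] -> hit [25,29], descend [4, 10]
        N4 x:[74/3,80/3] y:[25,31] z:[20,21] -> miss, prune
        N10 x:[80/3,92/3] y:[25,30] z:[25,29] -> hit [80/3,29] leaf, test {P5@t=29, P7(miss)}
    N6 x:[74/3,29] y:[58,62] z:[16,29] -> miss, prune
  N9 x:[59/3,22] y:[33,58] z:[25/2,53/2] -> miss, prune

order=[0, 5, 3, 7, 14, 4, 10, 6, 9]  |boxes|=9  |leaves|=1  hit=P5

== RESULT ==
[0, 5, 3, 7, 14, 4, 10, 6, 9]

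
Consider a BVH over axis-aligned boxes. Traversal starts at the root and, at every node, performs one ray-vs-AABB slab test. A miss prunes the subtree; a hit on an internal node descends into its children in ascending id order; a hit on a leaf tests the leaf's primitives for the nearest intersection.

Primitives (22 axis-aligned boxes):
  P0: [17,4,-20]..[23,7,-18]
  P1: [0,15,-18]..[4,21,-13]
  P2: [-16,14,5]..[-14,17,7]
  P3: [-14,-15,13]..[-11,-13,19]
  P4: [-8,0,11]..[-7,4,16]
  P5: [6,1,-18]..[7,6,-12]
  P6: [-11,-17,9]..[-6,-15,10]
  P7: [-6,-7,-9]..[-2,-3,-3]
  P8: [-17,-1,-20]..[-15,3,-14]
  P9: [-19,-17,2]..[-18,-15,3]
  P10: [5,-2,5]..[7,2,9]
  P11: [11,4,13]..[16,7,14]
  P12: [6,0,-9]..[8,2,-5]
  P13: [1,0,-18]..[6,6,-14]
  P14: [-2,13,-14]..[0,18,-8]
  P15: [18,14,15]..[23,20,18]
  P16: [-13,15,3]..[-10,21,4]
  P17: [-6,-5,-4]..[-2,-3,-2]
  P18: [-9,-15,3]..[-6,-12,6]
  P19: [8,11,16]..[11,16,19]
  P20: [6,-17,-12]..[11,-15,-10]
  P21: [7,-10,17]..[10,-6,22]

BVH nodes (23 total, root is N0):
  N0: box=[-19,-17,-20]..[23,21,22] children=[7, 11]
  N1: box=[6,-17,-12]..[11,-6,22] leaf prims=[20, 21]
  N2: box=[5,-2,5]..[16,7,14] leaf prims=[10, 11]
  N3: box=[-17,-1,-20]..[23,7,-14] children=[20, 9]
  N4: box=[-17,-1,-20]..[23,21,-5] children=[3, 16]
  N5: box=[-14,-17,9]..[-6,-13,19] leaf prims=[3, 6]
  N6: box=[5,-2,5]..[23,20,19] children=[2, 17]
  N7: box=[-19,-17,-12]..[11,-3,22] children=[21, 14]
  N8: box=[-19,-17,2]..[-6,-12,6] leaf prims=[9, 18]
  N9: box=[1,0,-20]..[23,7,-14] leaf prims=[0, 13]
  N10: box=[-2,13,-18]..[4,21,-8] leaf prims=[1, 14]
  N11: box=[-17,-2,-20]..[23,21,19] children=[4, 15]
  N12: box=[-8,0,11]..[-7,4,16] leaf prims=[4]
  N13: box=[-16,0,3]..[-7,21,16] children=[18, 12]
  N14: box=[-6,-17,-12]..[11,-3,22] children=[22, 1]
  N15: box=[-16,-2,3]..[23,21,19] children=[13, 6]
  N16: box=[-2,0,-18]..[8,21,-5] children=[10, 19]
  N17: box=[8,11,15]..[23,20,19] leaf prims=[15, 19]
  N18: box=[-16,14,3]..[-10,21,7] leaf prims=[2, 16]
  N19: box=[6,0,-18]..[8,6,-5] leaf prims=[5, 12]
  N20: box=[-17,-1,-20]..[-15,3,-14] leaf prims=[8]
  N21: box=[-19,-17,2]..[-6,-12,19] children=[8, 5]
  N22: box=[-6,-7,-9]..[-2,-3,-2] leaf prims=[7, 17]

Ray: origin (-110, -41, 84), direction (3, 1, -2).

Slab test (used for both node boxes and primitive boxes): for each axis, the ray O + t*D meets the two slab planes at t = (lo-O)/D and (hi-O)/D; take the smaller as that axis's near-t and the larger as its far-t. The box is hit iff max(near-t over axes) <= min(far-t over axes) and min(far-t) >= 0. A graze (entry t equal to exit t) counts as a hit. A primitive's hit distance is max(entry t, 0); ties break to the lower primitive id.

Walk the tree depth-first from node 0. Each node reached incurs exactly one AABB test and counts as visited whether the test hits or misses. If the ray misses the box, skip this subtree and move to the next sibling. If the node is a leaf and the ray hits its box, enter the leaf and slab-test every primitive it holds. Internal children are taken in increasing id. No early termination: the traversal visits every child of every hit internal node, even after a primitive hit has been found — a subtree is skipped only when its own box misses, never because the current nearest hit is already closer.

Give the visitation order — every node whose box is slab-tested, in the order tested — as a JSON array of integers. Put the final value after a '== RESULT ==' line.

Trace the traversal:
N0 x:[91/3,133/3] y:[24,62] z:[31,52] -> hit [31,133/3], descend [7, 11]
  N7 x:[91/3,121/3] y:[24,38] z:[31,48] -> hit [31,38], descend [14, 21]
    N14 x:[104/3,121/3] y:[24,38] z:[31,48] -> hit [104/3,38], descend [1, 22]
      N1 x:[116/3,121/3] y:[24,35] z:[31,48] -> miss, prune
      N22 x:[104/3,36] y:[34,38] z:[43,93/2] -> miss, prune
    N21 x:[91/3,104/3] y:[24,29] z:[65/2,41] -> miss, prune
  N11 x:[31,133/3] y:[39,62] z:[65/2,52] -> hit [39,133/3], descend [4, 15]
    N4 x:[31,133/3] y:[40,62] z:[89/2,52] -> miss, prune
    N15 x:[94/3,133/3] y:[39,62] z:[65/2,81/2] -> hit [39,81/2], descend [6, 13]
      N6 x:[115/3,133/3] y:[39,61] z:[65/2,79/2] -> hit [39,79/2], descend [2, 17]
        N2 x:[115/3,42] y:[39,48] z:[35,79/2] -> hit [39,79/2] leaf, test {P10@t=39, P11(miss)}
        N17 x:[118/3,133/3] y:[52,61] z:[65/2,69/2] -> miss, prune
      N13 x:[94/3,103/3] y:[41,62] z:[34,81/2] -> miss, prune

Visited [0, 7, 14, 1, 22, 21, 11, 4, 15, 6, 2, 17, 13]. Tests: 13 box, 1 leaf. Nearest: P10.

== RESULT ==
[0, 7, 14, 1, 22, 21, 11, 4, 15, 6, 2, 17, 13]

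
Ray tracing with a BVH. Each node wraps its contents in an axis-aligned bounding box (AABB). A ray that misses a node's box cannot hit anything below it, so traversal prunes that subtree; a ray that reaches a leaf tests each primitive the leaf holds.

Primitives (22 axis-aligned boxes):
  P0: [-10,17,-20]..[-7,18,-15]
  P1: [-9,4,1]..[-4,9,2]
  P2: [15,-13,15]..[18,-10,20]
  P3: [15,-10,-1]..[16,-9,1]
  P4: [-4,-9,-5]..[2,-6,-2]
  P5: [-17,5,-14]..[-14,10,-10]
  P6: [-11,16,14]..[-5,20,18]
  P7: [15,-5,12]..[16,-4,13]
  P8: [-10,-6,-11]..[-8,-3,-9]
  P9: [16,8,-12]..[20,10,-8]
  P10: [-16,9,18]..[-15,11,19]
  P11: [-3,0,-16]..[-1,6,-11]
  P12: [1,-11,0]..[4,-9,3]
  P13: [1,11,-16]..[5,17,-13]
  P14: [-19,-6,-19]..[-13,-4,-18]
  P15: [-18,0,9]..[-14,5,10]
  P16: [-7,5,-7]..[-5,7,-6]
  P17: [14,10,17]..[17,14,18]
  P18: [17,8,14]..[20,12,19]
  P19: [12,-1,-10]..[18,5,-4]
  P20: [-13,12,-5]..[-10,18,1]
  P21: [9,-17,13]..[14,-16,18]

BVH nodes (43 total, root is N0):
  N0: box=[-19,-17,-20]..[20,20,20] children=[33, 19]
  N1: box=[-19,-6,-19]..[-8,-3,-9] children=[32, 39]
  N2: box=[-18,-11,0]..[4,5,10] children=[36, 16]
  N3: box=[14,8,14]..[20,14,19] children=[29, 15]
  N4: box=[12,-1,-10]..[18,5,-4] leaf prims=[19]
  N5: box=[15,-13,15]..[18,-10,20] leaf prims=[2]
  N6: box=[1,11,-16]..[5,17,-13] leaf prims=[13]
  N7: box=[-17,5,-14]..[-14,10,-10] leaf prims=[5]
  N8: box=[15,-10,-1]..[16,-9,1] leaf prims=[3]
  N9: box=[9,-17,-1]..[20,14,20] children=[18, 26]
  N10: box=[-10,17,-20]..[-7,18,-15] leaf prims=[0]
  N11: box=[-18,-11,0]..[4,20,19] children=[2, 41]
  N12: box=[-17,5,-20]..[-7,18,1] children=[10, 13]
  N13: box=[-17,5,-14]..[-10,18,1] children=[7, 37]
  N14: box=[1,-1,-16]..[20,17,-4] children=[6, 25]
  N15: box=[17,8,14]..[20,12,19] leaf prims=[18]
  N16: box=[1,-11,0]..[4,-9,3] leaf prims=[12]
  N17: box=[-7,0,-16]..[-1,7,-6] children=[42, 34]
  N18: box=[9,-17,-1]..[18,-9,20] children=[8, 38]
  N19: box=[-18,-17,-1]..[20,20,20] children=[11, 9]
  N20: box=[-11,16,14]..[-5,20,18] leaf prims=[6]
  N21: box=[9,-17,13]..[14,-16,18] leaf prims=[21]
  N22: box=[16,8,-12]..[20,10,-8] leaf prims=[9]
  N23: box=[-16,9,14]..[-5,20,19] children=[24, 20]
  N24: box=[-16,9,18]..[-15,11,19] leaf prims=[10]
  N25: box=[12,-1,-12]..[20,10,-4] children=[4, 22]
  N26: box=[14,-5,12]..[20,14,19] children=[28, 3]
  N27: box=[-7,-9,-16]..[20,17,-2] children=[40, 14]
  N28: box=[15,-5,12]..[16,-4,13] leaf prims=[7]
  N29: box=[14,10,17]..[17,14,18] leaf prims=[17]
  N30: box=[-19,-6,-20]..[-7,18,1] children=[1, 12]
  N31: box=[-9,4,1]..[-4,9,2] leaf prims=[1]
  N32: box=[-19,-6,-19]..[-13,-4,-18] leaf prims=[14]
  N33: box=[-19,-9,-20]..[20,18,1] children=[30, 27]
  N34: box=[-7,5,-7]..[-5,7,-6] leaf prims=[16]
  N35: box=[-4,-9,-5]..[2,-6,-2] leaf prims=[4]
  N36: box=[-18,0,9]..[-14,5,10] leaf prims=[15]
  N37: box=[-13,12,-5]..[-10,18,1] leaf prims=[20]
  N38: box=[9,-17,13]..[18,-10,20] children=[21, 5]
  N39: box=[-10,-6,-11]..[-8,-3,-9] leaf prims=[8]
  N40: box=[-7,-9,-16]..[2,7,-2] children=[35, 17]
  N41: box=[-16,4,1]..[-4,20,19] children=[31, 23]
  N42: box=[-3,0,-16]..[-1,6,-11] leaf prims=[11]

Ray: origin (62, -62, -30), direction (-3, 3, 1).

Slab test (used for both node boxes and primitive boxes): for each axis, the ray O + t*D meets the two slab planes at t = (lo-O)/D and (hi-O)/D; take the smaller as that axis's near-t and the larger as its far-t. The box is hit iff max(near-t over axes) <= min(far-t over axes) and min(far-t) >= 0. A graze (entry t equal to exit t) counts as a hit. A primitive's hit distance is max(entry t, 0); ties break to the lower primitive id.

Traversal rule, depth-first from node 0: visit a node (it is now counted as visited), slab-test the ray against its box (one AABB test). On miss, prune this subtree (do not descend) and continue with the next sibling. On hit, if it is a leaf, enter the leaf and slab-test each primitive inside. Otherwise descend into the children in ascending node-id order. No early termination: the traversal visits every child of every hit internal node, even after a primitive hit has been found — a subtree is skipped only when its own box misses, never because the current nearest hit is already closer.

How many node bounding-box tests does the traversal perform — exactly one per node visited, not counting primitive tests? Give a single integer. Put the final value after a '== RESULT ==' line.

Walk:
N0 x:[14,27] y:[15,82/3] z:[10,50] -> hit [15,27], descend [19, 33]
  N19 x:[14,80/3] y:[15,82/3] z:[29,50] -> miss, prune
  N33 x:[14,27] y:[53/3,80/3] z:[10,31] -> hit [53/3,80/3], descend [27, 30]
    N27 x:[14,23] y:[53/3,79/3] z:[14,28] -> hit [53/3,23], descend [14, 40]
      N14 x:[14,61/3] y:[61/3,79/3] z:[14,26] -> hit [61/3,61/3], descend [6, 25]
        N6 x:[19,61/3] y:[73/3,79/3] z:[14,17] -> miss, prune
        N25 x:[14,50/3] y:[61/3,24] z:[18,26] -> miss, prune
      N40 x:[20,23] y:[53/3,23] z:[14,28] -> hit [20,23], descend [17, 35]
        N17 x:[21,23] y:[62/3,23] z:[14,24] -> hit [21,23], descend [34, 42]
          N34 x:[67/3,23] y:[67/3,23] z:[23,24] -> hit [23,23] leaf, test {P16@t=23}
          N42 x:[21,65/3] y:[62/3,68/3] z:[14,19] -> miss, prune
        N35 x:[20,22] y:[53/3,56/3] z:[25,28] -> miss, prune
    N30 x:[23,27] y:[56/3,80/3] z:[10,31] -> hit [23,80/3], descend [1, 12]
      N1 x:[70/3,27] y:[56/3,59/3] z:[11,21] -> miss, prune
      N12 x:[23,79/3] y:[67/3,80/3] z:[10,31] -> hit [23,79/3], descend [10, 13]
        N10 x:[23,24] y:[79/3,80/3] z:[10,15] -> miss, prune
        N13 x:[24,79/3] y:[67/3,80/3] z:[16,31] -> hit [24,79/3], descend [7, 37]
          N7 x:[76/3,79/3] y:[67/3,24] z:[16,20] -> miss, prune
          N37 x:[24,25] y:[74/3,80/3] z:[25,31] -> hit [25,25] leaf, test {P20@t=25}

19 AABB tests over nodes [0, 19, 33, 27, 14, 6, 25, 40, 17, 34, 42, 35, 30, 1, 12, 10, 13, 7, 37]; 2 leaves entered; closest P16.

== RESULT ==
19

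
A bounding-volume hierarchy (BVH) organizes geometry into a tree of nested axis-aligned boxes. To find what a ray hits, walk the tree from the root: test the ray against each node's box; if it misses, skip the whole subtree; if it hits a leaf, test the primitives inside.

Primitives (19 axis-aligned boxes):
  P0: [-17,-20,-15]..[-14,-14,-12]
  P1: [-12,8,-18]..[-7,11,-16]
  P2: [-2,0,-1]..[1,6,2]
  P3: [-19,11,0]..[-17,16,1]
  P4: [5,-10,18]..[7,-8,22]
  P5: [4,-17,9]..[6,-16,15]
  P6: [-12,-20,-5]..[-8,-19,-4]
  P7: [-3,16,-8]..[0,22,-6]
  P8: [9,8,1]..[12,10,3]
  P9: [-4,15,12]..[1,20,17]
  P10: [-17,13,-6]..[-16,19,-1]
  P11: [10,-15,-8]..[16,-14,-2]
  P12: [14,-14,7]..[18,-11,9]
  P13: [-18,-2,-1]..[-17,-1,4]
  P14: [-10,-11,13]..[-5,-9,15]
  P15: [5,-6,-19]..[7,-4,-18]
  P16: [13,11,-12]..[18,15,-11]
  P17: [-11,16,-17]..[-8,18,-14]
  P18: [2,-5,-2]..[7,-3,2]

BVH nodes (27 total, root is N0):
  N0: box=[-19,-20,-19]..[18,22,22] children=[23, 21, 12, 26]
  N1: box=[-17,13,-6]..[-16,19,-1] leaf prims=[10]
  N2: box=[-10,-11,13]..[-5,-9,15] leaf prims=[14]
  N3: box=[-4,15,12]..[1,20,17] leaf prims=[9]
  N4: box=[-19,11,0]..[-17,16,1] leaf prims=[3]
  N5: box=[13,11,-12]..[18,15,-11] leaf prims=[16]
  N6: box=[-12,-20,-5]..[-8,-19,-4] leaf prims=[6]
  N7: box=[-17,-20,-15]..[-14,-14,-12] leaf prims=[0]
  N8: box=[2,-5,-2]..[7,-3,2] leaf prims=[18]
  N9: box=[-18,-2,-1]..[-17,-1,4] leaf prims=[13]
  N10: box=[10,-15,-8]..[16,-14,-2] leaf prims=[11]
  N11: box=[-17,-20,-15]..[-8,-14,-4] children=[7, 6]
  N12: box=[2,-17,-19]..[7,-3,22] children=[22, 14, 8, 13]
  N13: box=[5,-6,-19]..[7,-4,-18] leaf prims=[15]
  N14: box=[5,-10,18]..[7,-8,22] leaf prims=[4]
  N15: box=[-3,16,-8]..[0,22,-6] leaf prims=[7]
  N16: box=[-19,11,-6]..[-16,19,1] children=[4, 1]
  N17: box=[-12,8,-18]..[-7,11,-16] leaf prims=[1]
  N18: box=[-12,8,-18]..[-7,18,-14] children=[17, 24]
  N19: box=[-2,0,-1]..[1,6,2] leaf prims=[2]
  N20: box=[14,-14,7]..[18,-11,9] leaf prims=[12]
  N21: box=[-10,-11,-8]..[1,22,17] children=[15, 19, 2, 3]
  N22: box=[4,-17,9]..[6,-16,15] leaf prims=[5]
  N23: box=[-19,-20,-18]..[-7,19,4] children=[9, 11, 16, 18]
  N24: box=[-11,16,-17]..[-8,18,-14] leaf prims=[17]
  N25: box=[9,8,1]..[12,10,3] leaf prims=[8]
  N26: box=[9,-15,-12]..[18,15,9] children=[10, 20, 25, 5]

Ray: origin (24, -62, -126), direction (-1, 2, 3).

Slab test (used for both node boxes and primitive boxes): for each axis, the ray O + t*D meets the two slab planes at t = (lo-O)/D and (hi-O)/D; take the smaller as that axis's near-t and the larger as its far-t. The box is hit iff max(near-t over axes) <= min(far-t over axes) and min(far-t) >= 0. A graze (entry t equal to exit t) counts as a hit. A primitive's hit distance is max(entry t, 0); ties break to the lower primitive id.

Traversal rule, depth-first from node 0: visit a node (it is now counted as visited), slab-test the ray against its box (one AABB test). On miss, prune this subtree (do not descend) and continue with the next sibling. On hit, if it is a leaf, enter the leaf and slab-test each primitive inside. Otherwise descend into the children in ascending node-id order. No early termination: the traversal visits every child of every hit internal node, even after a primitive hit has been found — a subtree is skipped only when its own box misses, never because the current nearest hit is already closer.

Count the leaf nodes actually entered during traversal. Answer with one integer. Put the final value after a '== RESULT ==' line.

Traverse from the root:
N0 x:[6,43] y:[21,42] z:[107/3,148/3] -> hit [107/3,42], descend [12, 21, 23, 26]
  N12 x:[17,22] y:[45/2,59/2] z:[107/3,148/3] -> miss, prune
  N21 x:[23,34] y:[51/2,42] z:[118/3,143/3] -> miss, prune
  N23 x:[31,43] y:[21,81/2] z:[36,130/3] -> hit [36,81/2], descend [9, 11, 16, 18]
    N9 x:[41,42] y:[30,61/2] z:[125/3,130/3] -> miss, prune
    N11 x:[32,41] y:[21,24] z:[37,122/3] -> miss, prune
    N16 x:[40,43] y:[73/2,81/2] z:[40,127/3] -> hit [40,81/2], descend [1, 4]
      N1 x:[40,41] y:[75/2,81/2] z:[40,125/3] -> hit [40,81/2] leaf, test {P10@t=40}
      N4 x:[41,43] y:[73/2,39] z:[42,127/3] -> miss, prune
    N18 x:[31,36] y:[35,40] z:[36,112/3] -> hit [36,36], descend [17, 24]
      N17 x:[31,36] y:[35,73/2] z:[36,110/3] -> hit [36,36] leaf, test {P1@t=36}
      N24 x:[32,35] y:[39,40] z:[109/3,112/3] -> miss, prune
  N26 x:[6,15] y:[47/2,77/2] z:[38,45] -> miss, prune

Visited [0, 12, 21, 23, 9, 11, 16, 1, 4, 18, 17, 24, 26]. Tests: 13 box, 2 leaf. Nearest: P1.

== RESULT ==
2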